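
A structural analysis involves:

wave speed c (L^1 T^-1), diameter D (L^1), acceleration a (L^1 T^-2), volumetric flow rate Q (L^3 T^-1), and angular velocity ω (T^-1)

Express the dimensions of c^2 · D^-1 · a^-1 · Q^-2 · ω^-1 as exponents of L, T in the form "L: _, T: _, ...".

Collect each base-dimension exponent across the product:
  L: 2·(1) − (1) − (1) − 2·(3) − (0) = -6
  T: 2·(-1) − (0) − (-2) − 2·(-1) − (-1) = 3
So the dimensions are [L⁻⁶ T³].

L: -6, T: 3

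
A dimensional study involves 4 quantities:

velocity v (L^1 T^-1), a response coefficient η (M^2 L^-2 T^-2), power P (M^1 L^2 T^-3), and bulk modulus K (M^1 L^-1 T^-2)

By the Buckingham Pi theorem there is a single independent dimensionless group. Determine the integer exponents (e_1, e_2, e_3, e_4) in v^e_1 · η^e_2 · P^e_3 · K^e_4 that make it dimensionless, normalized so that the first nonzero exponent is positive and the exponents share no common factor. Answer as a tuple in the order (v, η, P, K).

(3, 1, -1, -1)

M: e_1·(0) + e_2·(2) + e_3·(1) + e_4·(1) = 0
L: e_1·(1) + e_2·(-2) + e_3·(2) + e_4·(-1) = 0
T: e_1·(-1) + e_2·(-2) + e_3·(-3) + e_4·(-2) = 0
Solving this homogeneous linear system for the smallest-integer solution (first nonzero entry positive) gives (3, 1, -1, -1).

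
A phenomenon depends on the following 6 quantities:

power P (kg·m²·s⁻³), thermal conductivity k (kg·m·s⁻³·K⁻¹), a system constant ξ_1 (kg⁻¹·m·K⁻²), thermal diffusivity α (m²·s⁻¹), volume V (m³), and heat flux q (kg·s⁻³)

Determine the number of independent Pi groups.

There are 6 variables and 4 base dimensions (M, L, T, Θ).
The dimension matrix has rank 4.
Independent dimensionless groups: 6 − 4 = 2.

2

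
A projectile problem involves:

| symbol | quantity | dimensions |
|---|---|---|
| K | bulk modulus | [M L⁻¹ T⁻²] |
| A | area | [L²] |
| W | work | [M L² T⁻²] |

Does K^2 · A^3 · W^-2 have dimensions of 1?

Sum the exponent of each base dimension across the product:
  M: 2·[K]_M + 3·[A]_M − 2·[W]_M = 2·(1) + 3·(0) − 2·(1) = 0
  L: 2·[K]_L + 3·[A]_L − 2·[W]_L = 2·(-1) + 3·(2) − 2·(2) = 0
  T: 2·[K]_T + 3·[A]_T − 2·[W]_T = 2·(-2) + 3·(0) − 2·(-2) = 0
All base exponents vanish — dimensionless.

yes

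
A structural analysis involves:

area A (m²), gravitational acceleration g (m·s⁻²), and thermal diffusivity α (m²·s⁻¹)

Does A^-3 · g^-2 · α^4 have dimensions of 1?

yes

Sum the exponent of each base dimension across the product:
  L: −3·[A]_L − 2·[g]_L + 4·[α]_L = −3·(2) − 2·(1) + 4·(2) = 0
  T: −3·[A]_T − 2·[g]_T + 4·[α]_T = −3·(0) − 2·(-2) + 4·(-1) = 0
All base exponents vanish — dimensionless.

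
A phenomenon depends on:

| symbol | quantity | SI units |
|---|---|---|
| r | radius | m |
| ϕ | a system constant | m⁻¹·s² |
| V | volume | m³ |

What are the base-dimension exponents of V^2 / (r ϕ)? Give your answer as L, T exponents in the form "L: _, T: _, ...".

L: 6, T: -2

Collect each base-dimension exponent across the product:
  L: −(1) − (-1) + 2·(3) = 6
  T: −(0) − (2) + 2·(0) = -2
So the dimensions are [L⁶ T⁻²].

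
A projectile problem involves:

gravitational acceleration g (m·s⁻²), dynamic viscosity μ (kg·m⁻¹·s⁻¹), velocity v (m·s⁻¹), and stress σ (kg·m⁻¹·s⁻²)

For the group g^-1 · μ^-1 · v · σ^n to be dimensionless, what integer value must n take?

Balance the M exponent: (1)·n from σ, plus −(0) − (1) + (0) = -1 from the rest, must sum to zero.
n − 1 = 0, so n = 1.

1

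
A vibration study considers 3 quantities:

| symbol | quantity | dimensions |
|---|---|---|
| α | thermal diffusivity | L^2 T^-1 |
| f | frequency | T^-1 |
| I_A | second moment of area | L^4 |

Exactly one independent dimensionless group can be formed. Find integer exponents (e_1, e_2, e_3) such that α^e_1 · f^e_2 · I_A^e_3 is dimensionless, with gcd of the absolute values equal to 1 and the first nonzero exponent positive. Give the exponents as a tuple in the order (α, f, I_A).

L: e_1·(2) + e_2·(0) + e_3·(4) = 0
T: e_1·(-1) + e_2·(-1) + e_3·(0) = 0
Solving this homogeneous linear system for the smallest-integer solution (first nonzero entry positive) gives (2, -2, -1).

(2, -2, -1)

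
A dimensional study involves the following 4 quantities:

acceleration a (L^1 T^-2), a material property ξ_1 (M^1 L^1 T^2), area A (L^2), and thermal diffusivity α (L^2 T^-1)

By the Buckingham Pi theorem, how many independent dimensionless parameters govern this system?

There are 4 variables and 3 base dimensions (M, L, T).
The dimension matrix has rank 3.
Independent dimensionless groups: 4 − 3 = 1.

1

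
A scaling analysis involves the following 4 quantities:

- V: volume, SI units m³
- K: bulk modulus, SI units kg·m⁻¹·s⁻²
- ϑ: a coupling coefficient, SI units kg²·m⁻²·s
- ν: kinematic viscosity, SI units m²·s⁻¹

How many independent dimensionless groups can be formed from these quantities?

1

There are 4 variables and 3 base dimensions (M, L, T).
The dimension matrix has rank 3.
Independent dimensionless groups: 4 − 3 = 1.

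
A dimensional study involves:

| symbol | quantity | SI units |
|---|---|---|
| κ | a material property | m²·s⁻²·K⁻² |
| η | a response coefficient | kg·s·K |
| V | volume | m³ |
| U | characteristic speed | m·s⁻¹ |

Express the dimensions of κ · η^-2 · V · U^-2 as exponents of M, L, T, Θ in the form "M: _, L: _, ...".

M: -2, L: 3, T: -2, Θ: -4

Collect each base-dimension exponent across the product:
  M: (0) − 2·(1) + (0) − 2·(0) = -2
  L: (2) − 2·(0) + (3) − 2·(1) = 3
  T: (-2) − 2·(1) + (0) − 2·(-1) = -2
  Θ: (-2) − 2·(1) + (0) − 2·(0) = -4
So the dimensions are [M⁻² L³ T⁻² Θ⁻⁴].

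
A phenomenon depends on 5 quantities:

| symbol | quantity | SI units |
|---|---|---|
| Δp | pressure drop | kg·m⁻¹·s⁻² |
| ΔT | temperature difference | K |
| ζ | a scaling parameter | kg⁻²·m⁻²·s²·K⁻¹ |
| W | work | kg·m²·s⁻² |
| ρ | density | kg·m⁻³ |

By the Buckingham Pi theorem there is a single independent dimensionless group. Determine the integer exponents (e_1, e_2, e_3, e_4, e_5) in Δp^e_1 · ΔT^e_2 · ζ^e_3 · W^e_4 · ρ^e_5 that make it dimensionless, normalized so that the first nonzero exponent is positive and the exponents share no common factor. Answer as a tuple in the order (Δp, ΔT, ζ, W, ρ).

(1, -1, -1, -2, -1)

M: e_1·(1) + e_2·(0) + e_3·(-2) + e_4·(1) + e_5·(1) = 0
L: e_1·(-1) + e_2·(0) + e_3·(-2) + e_4·(2) + e_5·(-3) = 0
T: e_1·(-2) + e_2·(0) + e_3·(2) + e_4·(-2) + e_5·(0) = 0
Θ: e_1·(0) + e_2·(1) + e_3·(-1) + e_4·(0) + e_5·(0) = 0
Solving this homogeneous linear system for the smallest-integer solution (first nonzero entry positive) gives (1, -1, -1, -2, -1).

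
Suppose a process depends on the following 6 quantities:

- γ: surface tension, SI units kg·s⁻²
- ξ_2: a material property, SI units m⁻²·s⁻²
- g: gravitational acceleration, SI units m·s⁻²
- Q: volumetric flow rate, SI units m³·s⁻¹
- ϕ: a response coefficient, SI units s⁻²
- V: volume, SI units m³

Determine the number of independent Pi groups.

There are 6 variables and 3 base dimensions (M, L, T).
The dimension matrix has rank 3.
Independent dimensionless groups: 6 − 3 = 3.

3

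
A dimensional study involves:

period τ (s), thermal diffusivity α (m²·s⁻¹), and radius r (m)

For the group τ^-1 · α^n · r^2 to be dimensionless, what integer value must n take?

Balance the L exponent: (2)·n from α, plus −(0) + 2·(1) = 2 from the rest, must sum to zero.
2n + 2 = 0, so n = -1.

-1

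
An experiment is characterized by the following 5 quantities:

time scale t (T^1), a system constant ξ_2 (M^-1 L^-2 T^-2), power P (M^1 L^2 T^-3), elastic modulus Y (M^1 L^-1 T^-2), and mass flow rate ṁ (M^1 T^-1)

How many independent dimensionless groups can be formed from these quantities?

2

There are 5 variables and 3 base dimensions (M, L, T).
The dimension matrix has rank 3.
Independent dimensionless groups: 5 − 3 = 2.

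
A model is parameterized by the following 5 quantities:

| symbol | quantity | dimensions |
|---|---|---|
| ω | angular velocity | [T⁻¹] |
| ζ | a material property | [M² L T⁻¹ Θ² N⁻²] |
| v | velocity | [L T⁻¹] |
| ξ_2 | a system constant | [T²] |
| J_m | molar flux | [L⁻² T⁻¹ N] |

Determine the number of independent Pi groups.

There are 5 variables and 5 base dimensions (M, L, T, Θ, N).
The dimension matrix has rank 4 (less than 5: the dimension vectors are linearly dependent).
Independent dimensionless groups: 5 − 4 = 1.

1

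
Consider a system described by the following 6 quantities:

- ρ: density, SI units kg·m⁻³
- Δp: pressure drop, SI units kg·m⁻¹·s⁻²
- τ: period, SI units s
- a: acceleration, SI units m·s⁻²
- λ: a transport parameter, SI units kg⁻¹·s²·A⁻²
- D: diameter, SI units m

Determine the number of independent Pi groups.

2

There are 6 variables and 4 base dimensions (M, L, T, I).
The dimension matrix has rank 4.
Independent dimensionless groups: 6 − 4 = 2.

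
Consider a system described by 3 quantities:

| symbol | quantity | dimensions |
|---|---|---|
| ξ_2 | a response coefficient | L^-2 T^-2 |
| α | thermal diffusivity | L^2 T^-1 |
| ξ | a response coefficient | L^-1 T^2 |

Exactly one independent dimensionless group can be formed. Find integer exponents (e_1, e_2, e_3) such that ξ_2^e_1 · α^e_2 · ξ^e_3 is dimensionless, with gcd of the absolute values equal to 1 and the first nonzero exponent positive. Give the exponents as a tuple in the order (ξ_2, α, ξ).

L: e_1·(-2) + e_2·(2) + e_3·(-1) = 0
T: e_1·(-2) + e_2·(-1) + e_3·(2) = 0
Solving this homogeneous linear system for the smallest-integer solution (first nonzero entry positive) gives (1, 2, 2).

(1, 2, 2)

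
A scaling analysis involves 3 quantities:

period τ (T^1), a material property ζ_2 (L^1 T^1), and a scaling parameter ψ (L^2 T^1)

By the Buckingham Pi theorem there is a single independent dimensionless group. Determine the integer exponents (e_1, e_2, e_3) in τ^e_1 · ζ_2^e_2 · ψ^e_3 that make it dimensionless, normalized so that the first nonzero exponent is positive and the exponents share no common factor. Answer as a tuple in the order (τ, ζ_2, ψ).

(1, -2, 1)

L: e_1·(0) + e_2·(1) + e_3·(2) = 0
T: e_1·(1) + e_2·(1) + e_3·(1) = 0
Solving this homogeneous linear system for the smallest-integer solution (first nonzero entry positive) gives (1, -2, 1).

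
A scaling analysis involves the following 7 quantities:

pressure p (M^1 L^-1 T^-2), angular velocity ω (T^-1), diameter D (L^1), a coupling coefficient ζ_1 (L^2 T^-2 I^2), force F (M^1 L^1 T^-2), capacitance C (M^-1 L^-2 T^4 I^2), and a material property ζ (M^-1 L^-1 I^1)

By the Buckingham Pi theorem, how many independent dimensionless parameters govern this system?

3

There are 7 variables and 4 base dimensions (M, L, T, I).
The dimension matrix has rank 4.
Independent dimensionless groups: 7 − 4 = 3.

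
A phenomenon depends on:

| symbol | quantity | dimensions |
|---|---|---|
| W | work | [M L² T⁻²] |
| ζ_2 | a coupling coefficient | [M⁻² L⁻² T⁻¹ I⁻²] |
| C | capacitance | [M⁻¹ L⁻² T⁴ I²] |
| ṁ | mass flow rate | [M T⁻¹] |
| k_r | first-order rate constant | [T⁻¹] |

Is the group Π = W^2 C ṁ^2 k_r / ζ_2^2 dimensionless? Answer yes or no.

Sum the exponent of each base dimension across the product:
  M: 2·[W]_M − 2·[ζ_2]_M + [C]_M + 2·[ṁ]_M + [k_r]_M = 2·(1) − 2·(-2) + (-1) + 2·(1) + (0) = 7
  L: 2·[W]_L − 2·[ζ_2]_L + [C]_L + 2·[ṁ]_L + [k_r]_L = 2·(2) − 2·(-2) + (-2) + 2·(0) + (0) = 6
  T: 2·[W]_T − 2·[ζ_2]_T + [C]_T + 2·[ṁ]_T + [k_r]_T = 2·(-2) − 2·(-1) + (4) + 2·(-1) + (-1) = -1
  I: 2·[W]_I − 2·[ζ_2]_I + [C]_I + 2·[ṁ]_I + [k_r]_I = 2·(0) − 2·(-2) + (2) + 2·(0) + (0) = 6
Net dimensions [M⁷ L⁶ T⁻¹ I⁶] ≠ [1] — not dimensionless.

no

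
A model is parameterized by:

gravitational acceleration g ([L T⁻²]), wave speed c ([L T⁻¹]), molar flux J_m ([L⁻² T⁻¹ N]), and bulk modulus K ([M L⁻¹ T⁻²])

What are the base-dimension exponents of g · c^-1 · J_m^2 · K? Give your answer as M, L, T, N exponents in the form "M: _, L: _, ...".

Collect each base-dimension exponent across the product:
  M: (0) − (0) + 2·(0) + (1) = 1
  L: (1) − (1) + 2·(-2) + (-1) = -5
  T: (-2) − (-1) + 2·(-1) + (-2) = -5
  N: (0) − (0) + 2·(1) + (0) = 2
So the dimensions are [M L⁻⁵ T⁻⁵ N²].

M: 1, L: -5, T: -5, N: 2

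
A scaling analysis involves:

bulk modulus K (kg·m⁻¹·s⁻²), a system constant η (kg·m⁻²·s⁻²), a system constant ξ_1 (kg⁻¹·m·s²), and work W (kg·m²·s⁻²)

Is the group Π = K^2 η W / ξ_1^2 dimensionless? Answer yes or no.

Sum the exponent of each base dimension across the product:
  M: 2·[K]_M + [η]_M − 2·[ξ_1]_M + [W]_M = 2·(1) + (1) − 2·(-1) + (1) = 6
  L: 2·[K]_L + [η]_L − 2·[ξ_1]_L + [W]_L = 2·(-1) + (-2) − 2·(1) + (2) = -4
  T: 2·[K]_T + [η]_T − 2·[ξ_1]_T + [W]_T = 2·(-2) + (-2) − 2·(2) + (-2) = -12
Net dimensions [M⁶ L⁻⁴ T⁻¹²] ≠ [1] — not dimensionless.

no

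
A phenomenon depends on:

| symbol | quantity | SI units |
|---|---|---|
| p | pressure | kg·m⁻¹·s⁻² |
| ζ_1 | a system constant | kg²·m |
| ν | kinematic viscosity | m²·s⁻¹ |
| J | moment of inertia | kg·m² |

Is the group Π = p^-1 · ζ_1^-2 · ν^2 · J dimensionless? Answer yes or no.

Sum the exponent of each base dimension across the product:
  M: −[p]_M − 2·[ζ_1]_M + 2·[ν]_M + [J]_M = −(1) − 2·(2) + 2·(0) + (1) = -4
  L: −[p]_L − 2·[ζ_1]_L + 2·[ν]_L + [J]_L = −(-1) − 2·(1) + 2·(2) + (2) = 5
  T: −[p]_T − 2·[ζ_1]_T + 2·[ν]_T + [J]_T = −(-2) − 2·(0) + 2·(-1) + (0) = 0
Net dimensions [M⁻⁴ L⁵] ≠ [1] — not dimensionless.

no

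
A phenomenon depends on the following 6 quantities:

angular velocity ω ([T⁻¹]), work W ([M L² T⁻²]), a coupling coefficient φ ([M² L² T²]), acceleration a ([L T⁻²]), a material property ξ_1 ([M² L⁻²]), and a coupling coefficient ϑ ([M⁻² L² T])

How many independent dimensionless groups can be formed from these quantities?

There are 6 variables and 3 base dimensions (M, L, T).
The dimension matrix has rank 3.
Independent dimensionless groups: 6 − 3 = 3.

3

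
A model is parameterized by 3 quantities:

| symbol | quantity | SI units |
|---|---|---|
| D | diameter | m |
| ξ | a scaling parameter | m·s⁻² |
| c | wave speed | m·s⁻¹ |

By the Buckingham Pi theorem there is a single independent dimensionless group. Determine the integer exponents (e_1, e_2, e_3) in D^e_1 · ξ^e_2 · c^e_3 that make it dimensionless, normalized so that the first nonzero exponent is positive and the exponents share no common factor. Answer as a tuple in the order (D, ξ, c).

(1, 1, -2)

L: e_1·(1) + e_2·(1) + e_3·(1) = 0
T: e_1·(0) + e_2·(-2) + e_3·(-1) = 0
Solving this homogeneous linear system for the smallest-integer solution (first nonzero entry positive) gives (1, 1, -2).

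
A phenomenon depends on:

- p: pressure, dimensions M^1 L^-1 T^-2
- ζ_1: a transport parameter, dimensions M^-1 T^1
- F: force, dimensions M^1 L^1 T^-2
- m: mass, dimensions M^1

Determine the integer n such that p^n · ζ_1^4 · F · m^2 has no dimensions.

Balance the M exponent: (1)·n from p, plus 4·(-1) + (1) + 2·(1) = -1 from the rest, must sum to zero.
n − 1 = 0, so n = 1.

1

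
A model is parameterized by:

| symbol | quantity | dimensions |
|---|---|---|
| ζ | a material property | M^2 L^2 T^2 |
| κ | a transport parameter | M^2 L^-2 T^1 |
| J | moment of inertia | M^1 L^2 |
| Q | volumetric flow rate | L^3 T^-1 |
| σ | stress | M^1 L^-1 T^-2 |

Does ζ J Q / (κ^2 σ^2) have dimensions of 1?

no

Sum the exponent of each base dimension across the product:
  M: [ζ]_M − 2·[κ]_M + [J]_M + [Q]_M − 2·[σ]_M = (2) − 2·(2) + (1) + (0) − 2·(1) = -3
  L: [ζ]_L − 2·[κ]_L + [J]_L + [Q]_L − 2·[σ]_L = (2) − 2·(-2) + (2) + (3) − 2·(-1) = 13
  T: [ζ]_T − 2·[κ]_T + [J]_T + [Q]_T − 2·[σ]_T = (2) − 2·(1) + (0) + (-1) − 2·(-2) = 3
Net dimensions [M⁻³ L¹³ T³] ≠ [1] — not dimensionless.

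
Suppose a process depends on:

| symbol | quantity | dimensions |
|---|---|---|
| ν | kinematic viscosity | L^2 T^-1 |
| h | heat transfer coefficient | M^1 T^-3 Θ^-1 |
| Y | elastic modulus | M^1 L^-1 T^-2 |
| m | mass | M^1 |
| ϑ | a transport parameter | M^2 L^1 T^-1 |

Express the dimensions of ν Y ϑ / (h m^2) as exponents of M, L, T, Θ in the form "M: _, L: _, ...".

Collect each base-dimension exponent across the product:
  M: (0) − (1) + (1) − 2·(1) + (2) = 0
  L: (2) − (0) + (-1) − 2·(0) + (1) = 2
  T: (-1) − (-3) + (-2) − 2·(0) + (-1) = -1
  Θ: (0) − (-1) + (0) − 2·(0) + (0) = 1
So the dimensions are [L² T⁻¹ Θ].

M: 0, L: 2, T: -1, Θ: 1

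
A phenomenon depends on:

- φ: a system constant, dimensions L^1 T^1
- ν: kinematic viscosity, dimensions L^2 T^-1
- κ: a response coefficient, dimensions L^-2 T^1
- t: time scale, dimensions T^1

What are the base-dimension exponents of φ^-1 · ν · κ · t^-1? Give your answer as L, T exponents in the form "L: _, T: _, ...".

L: -1, T: -2

Collect each base-dimension exponent across the product:
  L: −(1) + (2) + (-2) − (0) = -1
  T: −(1) + (-1) + (1) − (1) = -2
So the dimensions are [L⁻¹ T⁻²].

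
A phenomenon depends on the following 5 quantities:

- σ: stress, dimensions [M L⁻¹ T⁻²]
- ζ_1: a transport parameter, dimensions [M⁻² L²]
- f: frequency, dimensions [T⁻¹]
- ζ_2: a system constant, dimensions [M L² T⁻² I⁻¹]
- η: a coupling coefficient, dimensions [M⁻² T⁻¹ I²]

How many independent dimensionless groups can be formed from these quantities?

There are 5 variables and 4 base dimensions (M, L, T, I).
The dimension matrix has rank 4.
Independent dimensionless groups: 5 − 4 = 1.

1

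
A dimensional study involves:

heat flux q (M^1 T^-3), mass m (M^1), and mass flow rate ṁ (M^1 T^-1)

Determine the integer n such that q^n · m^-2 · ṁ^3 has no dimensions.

-1

Balance the M exponent: (1)·n from q, plus −2·(1) + 3·(1) = 1 from the rest, must sum to zero.
n + 1 = 0, so n = -1.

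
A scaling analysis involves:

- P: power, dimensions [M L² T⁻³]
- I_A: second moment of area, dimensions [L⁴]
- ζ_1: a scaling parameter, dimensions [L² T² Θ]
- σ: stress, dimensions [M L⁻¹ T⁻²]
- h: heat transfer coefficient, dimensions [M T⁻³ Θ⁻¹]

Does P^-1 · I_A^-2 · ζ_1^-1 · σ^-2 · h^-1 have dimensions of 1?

Sum the exponent of each base dimension across the product:
  M: −[P]_M − 2·[I_A]_M − [ζ_1]_M − 2·[σ]_M − [h]_M = −(1) − 2·(0) − (0) − 2·(1) − (1) = -4
  L: −[P]_L − 2·[I_A]_L − [ζ_1]_L − 2·[σ]_L − [h]_L = −(2) − 2·(4) − (2) − 2·(-1) − (0) = -10
  T: −[P]_T − 2·[I_A]_T − [ζ_1]_T − 2·[σ]_T − [h]_T = −(-3) − 2·(0) − (2) − 2·(-2) − (-3) = 8
  Θ: −[P]_Θ − 2·[I_A]_Θ − [ζ_1]_Θ − 2·[σ]_Θ − [h]_Θ = −(0) − 2·(0) − (1) − 2·(0) − (-1) = 0
Net dimensions [M⁻⁴ L⁻¹⁰ T⁸] ≠ [1] — not dimensionless.

no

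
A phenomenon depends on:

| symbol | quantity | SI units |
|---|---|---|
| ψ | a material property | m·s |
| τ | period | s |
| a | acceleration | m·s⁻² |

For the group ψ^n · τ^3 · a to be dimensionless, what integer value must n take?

Balance the L exponent: (1)·n from ψ, plus 3·(0) + (1) = 1 from the rest, must sum to zero.
n + 1 = 0, so n = -1.

-1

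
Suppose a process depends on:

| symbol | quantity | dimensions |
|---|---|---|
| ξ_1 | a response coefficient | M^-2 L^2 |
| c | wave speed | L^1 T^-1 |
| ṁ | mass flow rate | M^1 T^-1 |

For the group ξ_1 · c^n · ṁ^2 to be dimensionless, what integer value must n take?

Balance the L exponent: (1)·n from c, plus (2) + 2·(0) = 2 from the rest, must sum to zero.
n + 2 = 0, so n = -2.

-2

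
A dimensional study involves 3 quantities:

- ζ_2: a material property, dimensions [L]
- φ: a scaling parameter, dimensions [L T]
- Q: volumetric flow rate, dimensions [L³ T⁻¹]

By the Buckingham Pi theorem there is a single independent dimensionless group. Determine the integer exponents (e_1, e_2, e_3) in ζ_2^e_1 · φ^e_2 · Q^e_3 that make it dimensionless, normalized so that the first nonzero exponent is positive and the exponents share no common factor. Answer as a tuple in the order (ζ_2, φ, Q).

L: e_1·(1) + e_2·(1) + e_3·(3) = 0
T: e_1·(0) + e_2·(1) + e_3·(-1) = 0
Solving this homogeneous linear system for the smallest-integer solution (first nonzero entry positive) gives (4, -1, -1).

(4, -1, -1)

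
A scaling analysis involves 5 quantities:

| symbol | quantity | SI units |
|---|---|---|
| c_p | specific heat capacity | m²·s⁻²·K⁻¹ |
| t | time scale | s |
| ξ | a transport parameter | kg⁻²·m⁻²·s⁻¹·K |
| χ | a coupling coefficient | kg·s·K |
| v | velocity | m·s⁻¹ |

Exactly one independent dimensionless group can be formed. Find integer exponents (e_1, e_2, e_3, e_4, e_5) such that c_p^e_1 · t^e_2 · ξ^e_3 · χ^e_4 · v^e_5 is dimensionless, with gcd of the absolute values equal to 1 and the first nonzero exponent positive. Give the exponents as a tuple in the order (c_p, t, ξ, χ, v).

(3, 1, 1, 2, -4)

M: e_1·(0) + e_2·(0) + e_3·(-2) + e_4·(1) + e_5·(0) = 0
L: e_1·(2) + e_2·(0) + e_3·(-2) + e_4·(0) + e_5·(1) = 0
T: e_1·(-2) + e_2·(1) + e_3·(-1) + e_4·(1) + e_5·(-1) = 0
Θ: e_1·(-1) + e_2·(0) + e_3·(1) + e_4·(1) + e_5·(0) = 0
Solving this homogeneous linear system for the smallest-integer solution (first nonzero entry positive) gives (3, 1, 1, 2, -4).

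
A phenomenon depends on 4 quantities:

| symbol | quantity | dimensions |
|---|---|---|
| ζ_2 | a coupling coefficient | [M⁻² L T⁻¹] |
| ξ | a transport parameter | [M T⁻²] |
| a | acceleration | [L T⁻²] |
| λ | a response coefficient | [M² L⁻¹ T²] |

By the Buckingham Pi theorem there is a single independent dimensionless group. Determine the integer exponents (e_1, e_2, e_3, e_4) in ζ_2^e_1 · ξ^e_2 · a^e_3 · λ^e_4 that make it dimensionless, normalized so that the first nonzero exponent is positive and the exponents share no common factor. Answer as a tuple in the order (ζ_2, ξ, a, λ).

(4, 2, -1, 3)

M: e_1·(-2) + e_2·(1) + e_3·(0) + e_4·(2) = 0
L: e_1·(1) + e_2·(0) + e_3·(1) + e_4·(-1) = 0
T: e_1·(-1) + e_2·(-2) + e_3·(-2) + e_4·(2) = 0
Solving this homogeneous linear system for the smallest-integer solution (first nonzero entry positive) gives (4, 2, -1, 3).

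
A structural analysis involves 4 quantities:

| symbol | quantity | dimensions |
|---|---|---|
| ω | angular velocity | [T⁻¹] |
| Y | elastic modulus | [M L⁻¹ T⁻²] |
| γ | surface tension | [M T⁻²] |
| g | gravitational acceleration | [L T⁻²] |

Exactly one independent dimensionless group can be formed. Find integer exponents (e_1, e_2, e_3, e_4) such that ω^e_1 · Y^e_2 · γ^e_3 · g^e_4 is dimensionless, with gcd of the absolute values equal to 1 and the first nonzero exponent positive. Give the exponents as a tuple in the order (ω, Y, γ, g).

(2, -1, 1, -1)

M: e_1·(0) + e_2·(1) + e_3·(1) + e_4·(0) = 0
L: e_1·(0) + e_2·(-1) + e_3·(0) + e_4·(1) = 0
T: e_1·(-1) + e_2·(-2) + e_3·(-2) + e_4·(-2) = 0
Solving this homogeneous linear system for the smallest-integer solution (first nonzero entry positive) gives (2, -1, 1, -1).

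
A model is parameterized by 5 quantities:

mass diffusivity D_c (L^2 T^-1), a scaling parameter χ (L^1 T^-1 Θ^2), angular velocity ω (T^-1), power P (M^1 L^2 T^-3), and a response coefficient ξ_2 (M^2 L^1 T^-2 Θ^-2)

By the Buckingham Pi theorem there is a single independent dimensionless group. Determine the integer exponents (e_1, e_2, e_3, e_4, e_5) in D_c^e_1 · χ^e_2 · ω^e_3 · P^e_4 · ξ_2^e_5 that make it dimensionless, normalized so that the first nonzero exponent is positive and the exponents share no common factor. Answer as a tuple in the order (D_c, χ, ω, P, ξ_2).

(1, 1, 2, -2, 1)

M: e_1·(0) + e_2·(0) + e_3·(0) + e_4·(1) + e_5·(2) = 0
L: e_1·(2) + e_2·(1) + e_3·(0) + e_4·(2) + e_5·(1) = 0
T: e_1·(-1) + e_2·(-1) + e_3·(-1) + e_4·(-3) + e_5·(-2) = 0
Θ: e_1·(0) + e_2·(2) + e_3·(0) + e_4·(0) + e_5·(-2) = 0
Solving this homogeneous linear system for the smallest-integer solution (first nonzero entry positive) gives (1, 1, 2, -2, 1).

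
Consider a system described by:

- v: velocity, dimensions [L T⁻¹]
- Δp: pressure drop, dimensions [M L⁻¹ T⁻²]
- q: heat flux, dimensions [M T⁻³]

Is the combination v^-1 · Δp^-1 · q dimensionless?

Sum the exponent of each base dimension across the product:
  M: −[v]_M − [Δp]_M + [q]_M = −(0) − (1) + (1) = 0
  L: −[v]_L − [Δp]_L + [q]_L = −(1) − (-1) + (0) = 0
  T: −[v]_T − [Δp]_T + [q]_T = −(-1) − (-2) + (-3) = 0
All base exponents vanish — dimensionless.

yes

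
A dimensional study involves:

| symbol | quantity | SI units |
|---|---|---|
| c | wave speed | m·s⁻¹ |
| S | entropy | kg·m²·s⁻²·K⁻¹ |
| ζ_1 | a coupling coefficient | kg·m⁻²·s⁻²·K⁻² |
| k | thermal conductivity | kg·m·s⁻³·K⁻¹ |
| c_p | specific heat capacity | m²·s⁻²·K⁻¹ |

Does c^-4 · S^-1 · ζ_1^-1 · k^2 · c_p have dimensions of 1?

yes

Sum the exponent of each base dimension across the product:
  M: −4·[c]_M − [S]_M − [ζ_1]_M + 2·[k]_M + [c_p]_M = −4·(0) − (1) − (1) + 2·(1) + (0) = 0
  L: −4·[c]_L − [S]_L − [ζ_1]_L + 2·[k]_L + [c_p]_L = −4·(1) − (2) − (-2) + 2·(1) + (2) = 0
  T: −4·[c]_T − [S]_T − [ζ_1]_T + 2·[k]_T + [c_p]_T = −4·(-1) − (-2) − (-2) + 2·(-3) + (-2) = 0
  Θ: −4·[c]_Θ − [S]_Θ − [ζ_1]_Θ + 2·[k]_Θ + [c_p]_Θ = −4·(0) − (-1) − (-2) + 2·(-1) + (-1) = 0
All base exponents vanish — dimensionless.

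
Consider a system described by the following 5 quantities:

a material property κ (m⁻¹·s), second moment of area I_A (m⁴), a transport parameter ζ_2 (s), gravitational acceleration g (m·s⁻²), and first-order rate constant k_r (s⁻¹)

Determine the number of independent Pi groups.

There are 5 variables and 2 base dimensions (L, T).
The dimension matrix has rank 2.
Independent dimensionless groups: 5 − 2 = 3.

3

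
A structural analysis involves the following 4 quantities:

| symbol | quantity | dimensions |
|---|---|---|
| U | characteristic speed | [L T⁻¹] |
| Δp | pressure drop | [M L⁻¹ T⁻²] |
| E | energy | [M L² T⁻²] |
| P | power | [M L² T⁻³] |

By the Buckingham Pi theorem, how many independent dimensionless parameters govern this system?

1

There are 4 variables and 3 base dimensions (M, L, T).
The dimension matrix has rank 3.
Independent dimensionless groups: 4 − 3 = 1.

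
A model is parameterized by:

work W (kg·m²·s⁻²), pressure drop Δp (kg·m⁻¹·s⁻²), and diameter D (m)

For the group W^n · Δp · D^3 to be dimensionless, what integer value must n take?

Balance the M exponent: (1)·n from W, plus (1) + 3·(0) = 1 from the rest, must sum to zero.
n + 1 = 0, so n = -1.

-1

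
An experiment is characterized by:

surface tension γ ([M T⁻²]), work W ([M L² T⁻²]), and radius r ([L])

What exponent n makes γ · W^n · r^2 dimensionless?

-1

Balance the M exponent: (1)·n from W, plus (1) + 2·(0) = 1 from the rest, must sum to zero.
n + 1 = 0, so n = -1.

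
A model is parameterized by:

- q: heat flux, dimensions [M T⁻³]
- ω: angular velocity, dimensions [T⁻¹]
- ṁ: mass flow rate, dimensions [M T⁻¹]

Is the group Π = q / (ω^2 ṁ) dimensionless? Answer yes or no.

yes

Sum the exponent of each base dimension across the product:
  M: [q]_M − 2·[ω]_M − [ṁ]_M = (1) − 2·(0) − (1) = 0
  L: [q]_L − 2·[ω]_L − [ṁ]_L = (0) − 2·(0) − (0) = 0
  T: [q]_T − 2·[ω]_T − [ṁ]_T = (-3) − 2·(-1) − (-1) = 0
  Θ: [q]_Θ − 2·[ω]_Θ − [ṁ]_Θ = (0) − 2·(0) − (0) = 0
  N: [q]_N − 2·[ω]_N − [ṁ]_N = (0) − 2·(0) − (0) = 0
All base exponents vanish — dimensionless.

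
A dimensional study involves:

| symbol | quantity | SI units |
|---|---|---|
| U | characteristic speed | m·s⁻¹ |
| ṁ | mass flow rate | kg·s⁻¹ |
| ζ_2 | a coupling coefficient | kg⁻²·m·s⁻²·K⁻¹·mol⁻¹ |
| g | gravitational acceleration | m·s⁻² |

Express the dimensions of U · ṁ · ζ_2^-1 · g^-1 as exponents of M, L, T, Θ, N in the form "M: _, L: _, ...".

M: 3, L: -1, T: 2, Θ: 1, N: 1

Collect each base-dimension exponent across the product:
  M: (0) + (1) − (-2) − (0) = 3
  L: (1) + (0) − (1) − (1) = -1
  T: (-1) + (-1) − (-2) − (-2) = 2
  Θ: (0) + (0) − (-1) − (0) = 1
  N: (0) + (0) − (-1) − (0) = 1
So the dimensions are [M³ L⁻¹ T² Θ N].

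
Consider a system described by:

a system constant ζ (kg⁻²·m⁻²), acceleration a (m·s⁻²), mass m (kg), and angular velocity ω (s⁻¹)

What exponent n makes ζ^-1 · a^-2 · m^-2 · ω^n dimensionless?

4

Balance the T exponent: (-1)·n from ω, plus −(0) − 2·(-2) − 2·(0) = 4 from the rest, must sum to zero.
−n + 4 = 0, so n = 4.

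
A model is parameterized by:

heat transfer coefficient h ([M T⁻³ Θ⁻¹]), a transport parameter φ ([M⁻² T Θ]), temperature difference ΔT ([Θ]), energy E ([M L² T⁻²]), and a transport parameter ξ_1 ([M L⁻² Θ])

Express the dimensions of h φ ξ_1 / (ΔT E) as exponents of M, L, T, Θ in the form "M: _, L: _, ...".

M: -1, L: -4, T: 0, Θ: 0

Collect each base-dimension exponent across the product:
  M: (1) + (-2) − (0) − (1) + (1) = -1
  L: (0) + (0) − (0) − (2) + (-2) = -4
  T: (-3) + (1) − (0) − (-2) + (0) = 0
  Θ: (-1) + (1) − (1) − (0) + (1) = 0
So the dimensions are [M⁻¹ L⁻⁴].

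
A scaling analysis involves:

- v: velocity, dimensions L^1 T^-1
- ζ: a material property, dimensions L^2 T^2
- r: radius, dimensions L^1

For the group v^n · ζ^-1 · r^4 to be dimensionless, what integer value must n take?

-2

Balance the L exponent: (1)·n from v, plus −(2) + 4·(1) = 2 from the rest, must sum to zero.
n + 2 = 0, so n = -2.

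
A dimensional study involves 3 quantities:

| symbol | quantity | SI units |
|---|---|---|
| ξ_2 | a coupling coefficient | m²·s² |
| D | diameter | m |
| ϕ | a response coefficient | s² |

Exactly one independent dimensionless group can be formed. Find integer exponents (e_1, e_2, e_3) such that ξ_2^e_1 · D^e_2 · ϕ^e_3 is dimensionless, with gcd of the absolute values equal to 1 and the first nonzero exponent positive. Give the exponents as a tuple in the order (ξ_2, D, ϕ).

L: e_1·(2) + e_2·(1) + e_3·(0) = 0
T: e_1·(2) + e_2·(0) + e_3·(2) = 0
Solving this homogeneous linear system for the smallest-integer solution (first nonzero entry positive) gives (1, -2, -1).

(1, -2, -1)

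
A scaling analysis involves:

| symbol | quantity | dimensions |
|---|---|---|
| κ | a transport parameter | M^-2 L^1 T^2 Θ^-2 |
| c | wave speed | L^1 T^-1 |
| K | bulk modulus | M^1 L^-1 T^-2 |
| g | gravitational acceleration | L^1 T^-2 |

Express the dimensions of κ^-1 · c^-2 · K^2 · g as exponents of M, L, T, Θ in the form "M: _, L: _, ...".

Collect each base-dimension exponent across the product:
  M: −(-2) − 2·(0) + 2·(1) + (0) = 4
  L: −(1) − 2·(1) + 2·(-1) + (1) = -4
  T: −(2) − 2·(-1) + 2·(-2) + (-2) = -6
  Θ: −(-2) − 2·(0) + 2·(0) + (0) = 2
So the dimensions are [M⁴ L⁻⁴ T⁻⁶ Θ²].

M: 4, L: -4, T: -6, Θ: 2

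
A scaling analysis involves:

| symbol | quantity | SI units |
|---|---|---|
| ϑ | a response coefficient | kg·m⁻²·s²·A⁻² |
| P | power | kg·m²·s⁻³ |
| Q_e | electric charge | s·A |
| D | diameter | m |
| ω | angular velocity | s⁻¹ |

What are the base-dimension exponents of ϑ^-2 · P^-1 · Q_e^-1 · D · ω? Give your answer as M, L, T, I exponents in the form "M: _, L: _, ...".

M: -3, L: 3, T: -3, I: 3

Collect each base-dimension exponent across the product:
  M: −2·(1) − (1) − (0) + (0) + (0) = -3
  L: −2·(-2) − (2) − (0) + (1) + (0) = 3
  T: −2·(2) − (-3) − (1) + (0) + (-1) = -3
  I: −2·(-2) − (0) − (1) + (0) + (0) = 3
So the dimensions are [M⁻³ L³ T⁻³ I³].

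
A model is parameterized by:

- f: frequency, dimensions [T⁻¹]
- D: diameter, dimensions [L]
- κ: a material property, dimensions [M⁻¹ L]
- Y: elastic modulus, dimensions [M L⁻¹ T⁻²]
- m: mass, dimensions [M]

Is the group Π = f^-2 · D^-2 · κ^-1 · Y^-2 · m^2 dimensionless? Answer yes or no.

no

Sum the exponent of each base dimension across the product:
  M: −2·[f]_M − 2·[D]_M − [κ]_M − 2·[Y]_M + 2·[m]_M = −2·(0) − 2·(0) − (-1) − 2·(1) + 2·(1) = 1
  L: −2·[f]_L − 2·[D]_L − [κ]_L − 2·[Y]_L + 2·[m]_L = −2·(0) − 2·(1) − (1) − 2·(-1) + 2·(0) = -1
  T: −2·[f]_T − 2·[D]_T − [κ]_T − 2·[Y]_T + 2·[m]_T = −2·(-1) − 2·(0) − (0) − 2·(-2) + 2·(0) = 6
Net dimensions [M L⁻¹ T⁶] ≠ [1] — not dimensionless.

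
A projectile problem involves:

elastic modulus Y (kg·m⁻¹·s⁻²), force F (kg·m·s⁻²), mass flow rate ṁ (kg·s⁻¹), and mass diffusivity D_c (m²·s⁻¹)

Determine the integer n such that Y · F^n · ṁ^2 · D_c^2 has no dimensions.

Balance the M exponent: (1)·n from F, plus (1) + 2·(1) + 2·(0) = 3 from the rest, must sum to zero.
n + 3 = 0, so n = -3.

-3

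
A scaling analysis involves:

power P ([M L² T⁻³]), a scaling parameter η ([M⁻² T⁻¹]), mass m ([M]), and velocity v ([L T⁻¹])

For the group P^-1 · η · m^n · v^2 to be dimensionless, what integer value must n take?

3

Balance the M exponent: (1)·n from m, plus −(1) + (-2) + 2·(0) = -3 from the rest, must sum to zero.
n − 3 = 0, so n = 3.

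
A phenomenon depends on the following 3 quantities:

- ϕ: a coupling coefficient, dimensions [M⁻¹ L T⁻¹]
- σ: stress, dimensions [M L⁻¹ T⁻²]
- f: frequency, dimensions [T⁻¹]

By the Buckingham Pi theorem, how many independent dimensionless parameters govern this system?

1

There are 3 variables and 3 base dimensions (M, L, T).
The dimension matrix has rank 2 (less than 3: the dimension vectors are linearly dependent).
Independent dimensionless groups: 3 − 2 = 1.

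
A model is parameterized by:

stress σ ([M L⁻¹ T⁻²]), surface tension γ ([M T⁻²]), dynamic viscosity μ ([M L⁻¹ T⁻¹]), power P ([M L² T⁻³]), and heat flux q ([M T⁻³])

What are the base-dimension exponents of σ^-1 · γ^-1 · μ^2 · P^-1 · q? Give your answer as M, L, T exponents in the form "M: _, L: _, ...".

Collect each base-dimension exponent across the product:
  M: −(1) − (1) + 2·(1) − (1) + (1) = 0
  L: −(-1) − (0) + 2·(-1) − (2) + (0) = -3
  T: −(-2) − (-2) + 2·(-1) − (-3) + (-3) = 2
So the dimensions are [L⁻³ T²].

M: 0, L: -3, T: 2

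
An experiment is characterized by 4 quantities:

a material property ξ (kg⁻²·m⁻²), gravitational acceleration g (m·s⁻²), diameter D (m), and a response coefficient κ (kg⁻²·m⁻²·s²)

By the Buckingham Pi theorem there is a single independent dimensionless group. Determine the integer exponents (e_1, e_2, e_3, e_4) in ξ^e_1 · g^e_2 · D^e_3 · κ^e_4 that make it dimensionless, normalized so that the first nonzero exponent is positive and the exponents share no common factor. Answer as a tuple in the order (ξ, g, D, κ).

(1, -1, 1, -1)

M: e_1·(-2) + e_2·(0) + e_3·(0) + e_4·(-2) = 0
L: e_1·(-2) + e_2·(1) + e_3·(1) + e_4·(-2) = 0
T: e_1·(0) + e_2·(-2) + e_3·(0) + e_4·(2) = 0
Solving this homogeneous linear system for the smallest-integer solution (first nonzero entry positive) gives (1, -1, 1, -1).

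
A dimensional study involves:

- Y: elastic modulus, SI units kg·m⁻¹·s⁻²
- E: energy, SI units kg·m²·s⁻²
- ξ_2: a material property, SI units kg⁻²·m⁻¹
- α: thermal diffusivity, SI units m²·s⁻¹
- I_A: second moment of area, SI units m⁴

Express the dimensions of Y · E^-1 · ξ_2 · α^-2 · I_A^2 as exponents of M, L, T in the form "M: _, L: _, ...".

M: -2, L: 0, T: 2

Collect each base-dimension exponent across the product:
  M: (1) − (1) + (-2) − 2·(0) + 2·(0) = -2
  L: (-1) − (2) + (-1) − 2·(2) + 2·(4) = 0
  T: (-2) − (-2) + (0) − 2·(-1) + 2·(0) = 2
So the dimensions are [M⁻² T²].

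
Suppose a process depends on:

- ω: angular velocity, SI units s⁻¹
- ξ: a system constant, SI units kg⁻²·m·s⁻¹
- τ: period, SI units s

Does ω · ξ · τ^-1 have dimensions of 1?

no

Sum the exponent of each base dimension across the product:
  M: [ω]_M + [ξ]_M − [τ]_M = (0) + (-2) − (0) = -2
  L: [ω]_L + [ξ]_L − [τ]_L = (0) + (1) − (0) = 1
  T: [ω]_T + [ξ]_T − [τ]_T = (-1) + (-1) − (1) = -3
Net dimensions [M⁻² L T⁻³] ≠ [1] — not dimensionless.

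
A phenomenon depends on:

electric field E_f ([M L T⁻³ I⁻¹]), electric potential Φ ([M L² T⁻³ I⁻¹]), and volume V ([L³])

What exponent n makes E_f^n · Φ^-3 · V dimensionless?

Balance the M exponent: (1)·n from E_f, plus −3·(1) + (0) = -3 from the rest, must sum to zero.
n − 3 = 0, so n = 3.

3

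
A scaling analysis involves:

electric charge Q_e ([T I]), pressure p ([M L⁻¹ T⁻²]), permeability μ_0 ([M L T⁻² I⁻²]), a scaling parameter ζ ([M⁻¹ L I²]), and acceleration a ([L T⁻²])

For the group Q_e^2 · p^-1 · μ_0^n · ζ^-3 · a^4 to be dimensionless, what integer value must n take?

-2

Balance the M exponent: (1)·n from μ_0, plus 2·(0) − (1) − 3·(-1) + 4·(0) = 2 from the rest, must sum to zero.
n + 2 = 0, so n = -2.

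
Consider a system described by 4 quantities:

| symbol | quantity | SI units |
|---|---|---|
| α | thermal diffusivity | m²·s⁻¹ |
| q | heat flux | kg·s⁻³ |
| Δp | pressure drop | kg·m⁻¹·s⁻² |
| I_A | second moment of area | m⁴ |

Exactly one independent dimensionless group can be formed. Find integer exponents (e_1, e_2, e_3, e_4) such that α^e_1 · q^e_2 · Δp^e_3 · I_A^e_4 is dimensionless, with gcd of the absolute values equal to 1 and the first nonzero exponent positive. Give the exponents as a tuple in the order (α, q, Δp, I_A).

M: e_1·(0) + e_2·(1) + e_3·(1) + e_4·(0) = 0
L: e_1·(2) + e_2·(0) + e_3·(-1) + e_4·(4) = 0
T: e_1·(-1) + e_2·(-3) + e_3·(-2) + e_4·(0) = 0
Solving this homogeneous linear system for the smallest-integer solution (first nonzero entry positive) gives (4, -4, 4, -1).

(4, -4, 4, -1)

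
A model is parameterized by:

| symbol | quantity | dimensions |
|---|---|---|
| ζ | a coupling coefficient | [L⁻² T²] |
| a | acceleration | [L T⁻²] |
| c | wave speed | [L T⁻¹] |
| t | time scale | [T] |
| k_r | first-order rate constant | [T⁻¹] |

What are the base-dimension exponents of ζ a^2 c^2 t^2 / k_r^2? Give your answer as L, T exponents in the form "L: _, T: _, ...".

L: 2, T: 0

Collect each base-dimension exponent across the product:
  L: (-2) + 2·(1) + 2·(1) + 2·(0) − 2·(0) = 2
  T: (2) + 2·(-2) + 2·(-1) + 2·(1) − 2·(-1) = 0
So the dimensions are [L²].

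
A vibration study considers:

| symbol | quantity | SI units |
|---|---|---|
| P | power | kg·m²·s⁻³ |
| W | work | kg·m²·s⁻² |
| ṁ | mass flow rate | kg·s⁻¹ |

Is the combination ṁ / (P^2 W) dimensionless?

no

Sum the exponent of each base dimension across the product:
  M: −2·[P]_M − [W]_M + [ṁ]_M = −2·(1) − (1) + (1) = -2
  L: −2·[P]_L − [W]_L + [ṁ]_L = −2·(2) − (2) + (0) = -6
  T: −2·[P]_T − [W]_T + [ṁ]_T = −2·(-3) − (-2) + (-1) = 7
Net dimensions [M⁻² L⁻⁶ T⁷] ≠ [1] — not dimensionless.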